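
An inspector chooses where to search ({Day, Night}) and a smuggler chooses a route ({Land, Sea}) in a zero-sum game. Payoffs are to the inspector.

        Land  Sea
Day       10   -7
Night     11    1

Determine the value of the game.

Row minima: Day → -7, Night → 1; maximin = 1.
Column maxima: Land → 11, Sea → 1; minimax = 1.
Since maximin = minimax = 1, there is a saddle point and the value is 1.

1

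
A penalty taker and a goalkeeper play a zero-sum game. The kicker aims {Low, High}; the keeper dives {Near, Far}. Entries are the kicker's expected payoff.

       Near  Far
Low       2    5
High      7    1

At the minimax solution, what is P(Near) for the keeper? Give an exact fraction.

4/9

Row minima: Low → 2, High → 1; maximin = 2.
Column maxima: Near → 7, Far → 5; minimax = 5.
2 ≠ 5, so there is no saddle point; optimal play is mixed.
Let the kicker play Low with probability p. Expected payoff against Near: 2p + 7(1−p) = −5p + 7; against Far: 5p + 1(1−p) = 4p + 1.
Setting these equal: −5p + 7 = 4p + 1 ⇒ −9p = -6 ⇒ p = 2/3, and the value is (-5)·(2/3) + 7 = 11/3.
For the keeper: with q = P(Near), equating Low's and High's payoffs gives −3q + 5 = 6q + 1 ⇒ q = 4/9.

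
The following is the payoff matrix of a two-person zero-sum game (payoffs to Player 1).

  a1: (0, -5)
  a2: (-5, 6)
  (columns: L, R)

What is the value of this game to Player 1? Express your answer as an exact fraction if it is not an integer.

Row minima: a1 → -5, a2 → -5; maximin = -5.
Column maxima: L → 0, R → 6; minimax = 0.
-5 ≠ 0, so there is no saddle point; optimal play is mixed.
Let Player 1 play a1 with probability p. Expected payoff against L: 0p + (-5)(1−p) = 5p − 5; against R: (-5)p + 6(1−p) = −11p + 6.
Setting these equal: 5p − 5 = −11p + 6 ⇒ 16p = 11 ⇒ p = 11/16, and the value is (5)·(11/16) − 5 = -25/16.
For Player 2: with q = P(L), equating a1's and a2's payoffs gives 5q − 5 = −11q + 6 ⇒ q = 11/16.

-25/16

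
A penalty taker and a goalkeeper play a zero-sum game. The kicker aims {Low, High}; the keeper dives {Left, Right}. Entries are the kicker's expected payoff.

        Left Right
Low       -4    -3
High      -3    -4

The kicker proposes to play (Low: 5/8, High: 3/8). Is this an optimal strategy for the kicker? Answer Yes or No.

Against Left this mix gives (5/8)·(-4) + (3/8)·(-3) = -29/8.
Against Right this mix gives (5/8)·(-3) + (3/8)·(-4) = -27/8.
The keeper will play Left, holding the kicker to -29/8. Shifting weight toward the row that does better against Left would raise this floor (the equalizing mix achieves -7/2 against both Left and Right), so the proposed strategy is not optimal.

No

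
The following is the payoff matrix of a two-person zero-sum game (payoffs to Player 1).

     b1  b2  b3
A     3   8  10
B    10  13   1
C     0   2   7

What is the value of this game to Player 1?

97/16

Row minima: A → 3, B → 1, C → 0; maximin = 3.
Column maxima: b1 → 10, b2 → 13, b3 → 10; minimax = 10.
3 ≠ 10, so there is no saddle point; optimal play is mixed.
C is strictly dominated by A, so Player 1 never plays it.
b2 is strictly dominated by b1 (it gives Player 1 strictly more in every row), so Player 2 never plays it.
On the remaining 2×2 (A, B vs b1, b3):
Let Player 1 play A with probability p. Expected payoff against b1: 3p + 10(1−p) = −7p + 10; against b3: 10p + 1(1−p) = 9p + 1.
Setting these equal: −7p + 10 = 9p + 1 ⇒ −16p = -9 ⇒ p = 9/16, and the value is (-7)·(9/16) + 10 = 97/16.
For Player 2: with q = P(b1), equating A's and B's payoffs gives −7q + 10 = 9q + 1 ⇒ q = 9/16.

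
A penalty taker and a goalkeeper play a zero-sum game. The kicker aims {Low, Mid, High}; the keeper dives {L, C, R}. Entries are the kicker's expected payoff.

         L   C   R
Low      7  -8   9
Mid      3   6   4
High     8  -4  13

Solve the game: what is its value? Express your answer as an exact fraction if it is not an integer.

4

Row minima: Low → -8, Mid → 3, High → -4; maximin = 3.
Column maxima: L → 8, C → 6, R → 13; minimax = 6.
3 ≠ 6, so there is no saddle point; optimal play is mixed.
Low is strictly dominated by High, so the kicker never plays it.
R is strictly dominated by L (it gives the kicker strictly more in every row), so the keeper never plays it.
On the remaining 2×2 (Mid, High vs L, C):
Let the kicker play Mid with probability p. Expected payoff against L: 3p + 8(1−p) = −5p + 8; against C: 6p + (-4)(1−p) = 10p − 4.
Setting these equal: −5p + 8 = 10p − 4 ⇒ −15p = -12 ⇒ p = 4/5, and the value is (-5)·(4/5) + 8 = 4.
For the keeper: with q = P(L), equating Mid's and High's payoffs gives −3q + 6 = 12q − 4 ⇒ q = 2/3.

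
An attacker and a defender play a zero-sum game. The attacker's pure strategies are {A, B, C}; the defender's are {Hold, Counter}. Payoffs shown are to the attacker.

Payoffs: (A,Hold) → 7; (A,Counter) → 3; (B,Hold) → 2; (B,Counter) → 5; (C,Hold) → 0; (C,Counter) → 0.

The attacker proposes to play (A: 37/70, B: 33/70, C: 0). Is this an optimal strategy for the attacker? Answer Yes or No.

Against Hold this mix gives (37/70)·7 + (33/70)·2 = 65/14.
Against Counter this mix gives (37/70)·3 + (33/70)·5 = 138/35.
The defender will play Counter, holding the attacker to 138/35. Shifting weight toward the row that does better against Counter would raise this floor (the equalizing mix achieves 29/7 against both Counter and Hold), so the proposed strategy is not optimal.

No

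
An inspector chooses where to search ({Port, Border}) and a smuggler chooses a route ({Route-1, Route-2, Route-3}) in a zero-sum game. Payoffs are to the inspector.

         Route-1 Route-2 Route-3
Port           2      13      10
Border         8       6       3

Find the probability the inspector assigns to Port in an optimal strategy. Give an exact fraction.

5/13

Row minima: Port → 2, Border → 3; maximin = 3.
Column maxima: Route-1 → 8, Route-2 → 13, Route-3 → 10; minimax = 8.
3 ≠ 8, so there is no saddle point; optimal play is mixed.
Route-2 is strictly dominated by Route-3 (it gives the inspector strictly more in every row), so the smuggler never plays it.
On the remaining 2×2 (Port, Border vs Route-1, Route-3):
Let the inspector play Port with probability p. Expected payoff against Route-1: 2p + 8(1−p) = −6p + 8; against Route-3: 10p + 3(1−p) = 7p + 3.
Setting these equal: −6p + 8 = 7p + 3 ⇒ −13p = -5 ⇒ p = 5/13, and the value is (-6)·(5/13) + 8 = 74/13.
For the smuggler: with q = P(Route-1), equating Port's and Border's payoffs gives −8q + 10 = 5q + 3 ⇒ q = 7/13.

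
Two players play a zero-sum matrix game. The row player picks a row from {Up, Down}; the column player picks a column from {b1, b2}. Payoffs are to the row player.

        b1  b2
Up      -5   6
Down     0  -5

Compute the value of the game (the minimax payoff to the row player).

Row minima: Up → -5, Down → -5; maximin = -5.
Column maxima: b1 → 0, b2 → 6; minimax = 0.
-5 ≠ 0, so there is no saddle point; optimal play is mixed.
Let the row player play Up with probability p. Expected payoff against b1: (-5)p + 0(1−p) = −5p; against b2: 6p + (-5)(1−p) = 11p − 5.
Setting these equal: −5p = 11p − 5 ⇒ −16p = -5 ⇒ p = 5/16, and the value is (-5)·(5/16) = -25/16.
For the column player: with q = P(b1), equating Up's and Down's payoffs gives −11q + 6 = 5q − 5 ⇒ q = 11/16.

-25/16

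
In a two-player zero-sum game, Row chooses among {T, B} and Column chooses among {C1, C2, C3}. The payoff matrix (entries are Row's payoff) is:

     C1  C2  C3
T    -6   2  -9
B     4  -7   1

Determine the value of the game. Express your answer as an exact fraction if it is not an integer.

-61/19

Row minima: T → -9, B → -7; maximin = -7.
Column maxima: C1 → 4, C2 → 2, C3 → 1; minimax = 1.
-7 ≠ 1, so there is no saddle point; optimal play is mixed.
C1 is strictly dominated by C3 (it gives Row strictly more in every row), so Column never plays it.
On the remaining 2×2 (T, B vs C2, C3):
Let Row play T with probability p. Expected payoff against C2: 2p + (-7)(1−p) = 9p − 7; against C3: (-9)p + 1(1−p) = −10p + 1.
Setting these equal: 9p − 7 = −10p + 1 ⇒ 19p = 8 ⇒ p = 8/19, and the value is (9)·(8/19) − 7 = -61/19.
For Column: with q = P(C2), equating T's and B's payoffs gives 11q − 9 = −8q + 1 ⇒ q = 10/19.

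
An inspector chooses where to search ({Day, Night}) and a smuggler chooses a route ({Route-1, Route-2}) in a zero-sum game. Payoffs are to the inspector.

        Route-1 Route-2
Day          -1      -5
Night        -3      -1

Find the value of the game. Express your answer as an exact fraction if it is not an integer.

-7/3

Row minima: Day → -5, Night → -3; maximin = -3.
Column maxima: Route-1 → -1, Route-2 → -1; minimax = -1.
-3 ≠ -1, so there is no saddle point; optimal play is mixed.
Let the inspector play Day with probability p. Expected payoff against Route-1: (-1)p + (-3)(1−p) = 2p − 3; against Route-2: (-5)p + (-1)(1−p) = −4p − 1.
Setting these equal: 2p − 3 = −4p − 1 ⇒ 6p = 2 ⇒ p = 1/3, and the value is (2)·(1/3) − 3 = -7/3.
For the smuggler: with q = P(Route-1), equating Day's and Night's payoffs gives 4q − 5 = −2q − 1 ⇒ q = 2/3.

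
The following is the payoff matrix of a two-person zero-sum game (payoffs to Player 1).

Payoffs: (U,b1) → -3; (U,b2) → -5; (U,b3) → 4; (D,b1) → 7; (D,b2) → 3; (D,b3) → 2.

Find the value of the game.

11/5

Row minima: U → -5, D → 2; maximin = 2.
Column maxima: b1 → 7, b2 → 3, b3 → 4; minimax = 3.
2 ≠ 3, so there is no saddle point; optimal play is mixed.
b1 is strictly dominated by b2 (it gives Player 1 strictly more in every row), so Player 2 never plays it.
On the remaining 2×2 (U, D vs b2, b3):
Let Player 1 play U with probability p. Expected payoff against b2: (-5)p + 3(1−p) = −8p + 3; against b3: 4p + 2(1−p) = 2p + 2.
Setting these equal: −8p + 3 = 2p + 2 ⇒ −10p = -1 ⇒ p = 1/10, and the value is (-8)·(1/10) + 3 = 11/5.
For Player 2: with q = P(b2), equating U's and D's payoffs gives −9q + 4 = q + 2 ⇒ q = 1/5.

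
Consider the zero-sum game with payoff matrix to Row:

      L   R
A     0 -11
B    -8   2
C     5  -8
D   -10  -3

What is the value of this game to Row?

-54/23

Row minima: A → -11, B → -8, C → -8, D → -10; maximin = -8.
Column maxima: L → 5, R → 2; minimax = 2.
-8 ≠ 2, so there is no saddle point; optimal play is mixed.
A is strictly dominated by C, so Row never plays it.
D is strictly dominated by B, so Row never plays it.
On the remaining 2×2 (B, C vs L, R):
Let Row play B with probability p. Expected payoff against L: (-8)p + 5(1−p) = −13p + 5; against R: 2p + (-8)(1−p) = 10p − 8.
Setting these equal: −13p + 5 = 10p − 8 ⇒ −23p = -13 ⇒ p = 13/23, and the value is (-13)·(13/23) + 5 = -54/23.
For Column: with q = P(L), equating B's and C's payoffs gives −10q + 2 = 13q − 8 ⇒ q = 10/23.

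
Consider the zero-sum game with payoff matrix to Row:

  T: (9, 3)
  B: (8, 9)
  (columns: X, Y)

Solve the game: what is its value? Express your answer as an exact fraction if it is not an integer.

57/7

Row minima: T → 3, B → 8; maximin = 8.
Column maxima: X → 9, Y → 9; minimax = 9.
8 ≠ 9, so there is no saddle point; optimal play is mixed.
Let Row play T with probability p. Expected payoff against X: 9p + 8(1−p) = p + 8; against Y: 3p + 9(1−p) = −6p + 9.
Setting these equal: p + 8 = −6p + 9 ⇒ 7p = 1 ⇒ p = 1/7, and the value is (1)·(1/7) + 8 = 57/7.
For Column: with q = P(X), equating T's and B's payoffs gives 6q + 3 = −q + 9 ⇒ q = 6/7.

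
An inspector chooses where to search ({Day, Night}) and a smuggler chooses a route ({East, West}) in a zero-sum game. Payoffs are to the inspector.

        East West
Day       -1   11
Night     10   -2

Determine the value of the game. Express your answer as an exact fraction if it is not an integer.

9/2

Row minima: Day → -1, Night → -2; maximin = -1.
Column maxima: East → 10, West → 11; minimax = 10.
-1 ≠ 10, so there is no saddle point; optimal play is mixed.
Let the inspector play Day with probability p. Expected payoff against East: (-1)p + 10(1−p) = −11p + 10; against West: 11p + (-2)(1−p) = 13p − 2.
Setting these equal: −11p + 10 = 13p − 2 ⇒ −24p = -12 ⇒ p = 1/2, and the value is (-11)·(1/2) + 10 = 9/2.
For the smuggler: with q = P(East), equating Day's and Night's payoffs gives −12q + 11 = 12q − 2 ⇒ q = 13/24.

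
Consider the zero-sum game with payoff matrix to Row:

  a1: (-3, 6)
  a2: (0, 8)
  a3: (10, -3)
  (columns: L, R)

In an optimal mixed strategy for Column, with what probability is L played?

11/21

Row minima: a1 → -3, a2 → 0, a3 → -3; maximin = 0.
Column maxima: L → 10, R → 8; minimax = 8.
0 ≠ 8, so there is no saddle point; optimal play is mixed.
a1 is strictly dominated by a2, so Row never plays it.
On the remaining 2×2 (a2, a3 vs L, R):
Let Row play a2 with probability p. Expected payoff against L: 0p + 10(1−p) = −10p + 10; against R: 8p + (-3)(1−p) = 11p − 3.
Setting these equal: −10p + 10 = 11p − 3 ⇒ −21p = -13 ⇒ p = 13/21, and the value is (-10)·(13/21) + 10 = 80/21.
For Column: with q = P(L), equating a2's and a3's payoffs gives −8q + 8 = 13q − 3 ⇒ q = 11/21.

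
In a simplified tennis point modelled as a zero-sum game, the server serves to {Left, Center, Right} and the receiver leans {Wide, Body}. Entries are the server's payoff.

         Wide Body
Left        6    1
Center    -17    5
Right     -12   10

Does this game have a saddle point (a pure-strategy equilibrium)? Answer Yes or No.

No

Row minima: Left → 1, Center → -17, Right → -12; maximin = 1.
Column maxima: Wide → 6, Body → 10; minimax = 6.
1 ≠ 6, so no pure-strategy equilibrium exists.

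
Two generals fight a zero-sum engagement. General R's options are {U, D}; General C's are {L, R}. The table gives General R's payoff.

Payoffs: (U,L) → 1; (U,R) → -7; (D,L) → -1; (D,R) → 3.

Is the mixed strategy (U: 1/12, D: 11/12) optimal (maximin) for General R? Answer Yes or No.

No

Against L this mix gives (1/12)·1 + (11/12)·(-1) = -5/6.
Against R this mix gives (1/12)·(-7) + (11/12)·3 = 13/6.
General C will play L, holding General R to -5/6. Shifting weight toward the row that does better against L would raise this floor (the equalizing mix achieves -1/3 against both L and R), so the proposed strategy is not optimal.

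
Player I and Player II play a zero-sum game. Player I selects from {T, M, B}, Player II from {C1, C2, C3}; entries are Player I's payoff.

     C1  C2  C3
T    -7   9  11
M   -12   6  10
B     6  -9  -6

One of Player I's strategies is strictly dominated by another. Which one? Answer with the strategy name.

M

T gives a strictly higher payoff than M against every column: -7 > -12, 9 > 6, 11 > 10.
So M is strictly dominated and Player I never plays it.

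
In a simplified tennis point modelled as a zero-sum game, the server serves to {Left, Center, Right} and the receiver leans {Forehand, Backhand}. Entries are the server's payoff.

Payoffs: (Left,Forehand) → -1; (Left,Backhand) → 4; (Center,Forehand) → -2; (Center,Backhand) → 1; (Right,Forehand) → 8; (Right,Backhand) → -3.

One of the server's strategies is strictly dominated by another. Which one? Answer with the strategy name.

Left gives a strictly higher payoff than Center against every column: -1 > -2, 4 > 1.
So Center is strictly dominated and the server never plays it.

Center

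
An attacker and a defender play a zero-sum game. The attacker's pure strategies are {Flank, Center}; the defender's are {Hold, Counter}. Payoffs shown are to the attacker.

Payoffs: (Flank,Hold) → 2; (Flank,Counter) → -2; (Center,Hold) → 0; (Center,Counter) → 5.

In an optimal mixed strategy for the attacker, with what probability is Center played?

Row minima: Flank → -2, Center → 0; maximin = 0.
Column maxima: Hold → 2, Counter → 5; minimax = 2.
0 ≠ 2, so there is no saddle point; optimal play is mixed.
Let the attacker play Flank with probability p. Expected payoff against Hold: 2p + 0(1−p) = 2p; against Counter: (-2)p + 5(1−p) = −7p + 5.
Setting these equal: 2p = −7p + 5 ⇒ 9p = 5 ⇒ p = 5/9, and the value is (2)·(5/9) = 10/9.
For the defender: with q = P(Hold), equating Flank's and Center's payoffs gives 4q − 2 = −5q + 5 ⇒ q = 7/9.

4/9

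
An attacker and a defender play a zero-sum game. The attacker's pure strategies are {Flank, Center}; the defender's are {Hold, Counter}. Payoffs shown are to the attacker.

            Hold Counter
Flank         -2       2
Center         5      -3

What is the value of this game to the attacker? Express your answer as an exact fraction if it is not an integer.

Row minima: Flank → -2, Center → -3; maximin = -2.
Column maxima: Hold → 5, Counter → 2; minimax = 2.
-2 ≠ 2, so there is no saddle point; optimal play is mixed.
Let the attacker play Flank with probability p. Expected payoff against Hold: (-2)p + 5(1−p) = −7p + 5; against Counter: 2p + (-3)(1−p) = 5p − 3.
Setting these equal: −7p + 5 = 5p − 3 ⇒ −12p = -8 ⇒ p = 2/3, and the value is (-7)·(2/3) + 5 = 1/3.
For the defender: with q = P(Hold), equating Flank's and Center's payoffs gives −4q + 2 = 8q − 3 ⇒ q = 5/12.

1/3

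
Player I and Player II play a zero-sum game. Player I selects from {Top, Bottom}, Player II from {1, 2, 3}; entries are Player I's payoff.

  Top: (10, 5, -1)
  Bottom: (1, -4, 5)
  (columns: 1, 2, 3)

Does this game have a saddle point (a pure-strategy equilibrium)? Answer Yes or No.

Row minima: Top → -1, Bottom → -4; maximin = -1.
Column maxima: 1 → 10, 2 → 5, 3 → 5; minimax = 5.
-1 ≠ 5, so no pure-strategy equilibrium exists.

No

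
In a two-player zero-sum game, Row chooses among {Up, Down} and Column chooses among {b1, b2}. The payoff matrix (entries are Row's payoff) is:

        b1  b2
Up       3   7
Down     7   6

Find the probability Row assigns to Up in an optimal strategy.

Row minima: Up → 3, Down → 6; maximin = 6.
Column maxima: b1 → 7, b2 → 7; minimax = 7.
6 ≠ 7, so there is no saddle point; optimal play is mixed.
Let Row play Up with probability p. Expected payoff against b1: 3p + 7(1−p) = −4p + 7; against b2: 7p + 6(1−p) = p + 6.
Setting these equal: −4p + 7 = p + 6 ⇒ −5p = -1 ⇒ p = 1/5, and the value is (-4)·(1/5) + 7 = 31/5.
For Column: with q = P(b1), equating Up's and Down's payoffs gives −4q + 7 = q + 6 ⇒ q = 1/5.

1/5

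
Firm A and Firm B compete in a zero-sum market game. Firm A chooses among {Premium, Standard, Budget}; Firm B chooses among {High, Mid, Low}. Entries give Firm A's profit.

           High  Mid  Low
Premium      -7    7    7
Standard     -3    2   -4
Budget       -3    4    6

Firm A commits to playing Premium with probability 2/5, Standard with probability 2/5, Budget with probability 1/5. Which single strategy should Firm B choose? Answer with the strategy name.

High

If Firm B plays High, Firm A's expected payoff is (2/5)·(-7) + (2/5)·(-3) + (1/5)·(-3) = -23/5.
If Firm B plays Mid, Firm A's expected payoff is (2/5)·7 + (2/5)·2 + (1/5)·4 = 22/5.
If Firm B plays Low, Firm A's expected payoff is (2/5)·7 + (2/5)·(-4) + (1/5)·6 = 12/5.
Firm B minimizes Firm A's payoff; the smallest is -23/5, so the best response is High.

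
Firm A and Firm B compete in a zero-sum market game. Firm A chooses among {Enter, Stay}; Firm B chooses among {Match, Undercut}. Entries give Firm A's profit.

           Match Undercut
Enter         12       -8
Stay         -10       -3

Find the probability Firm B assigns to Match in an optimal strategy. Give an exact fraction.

Row minima: Enter → -8, Stay → -10; maximin = -8.
Column maxima: Match → 12, Undercut → -3; minimax = -3.
-8 ≠ -3, so there is no saddle point; optimal play is mixed.
Let Firm A play Enter with probability p. Expected payoff against Match: 12p + (-10)(1−p) = 22p − 10; against Undercut: (-8)p + (-3)(1−p) = −5p − 3.
Setting these equal: 22p − 10 = −5p − 3 ⇒ 27p = 7 ⇒ p = 7/27, and the value is (22)·(7/27) − 10 = -116/27.
For Firm B: with q = P(Match), equating Enter's and Stay's payoffs gives 20q − 8 = −7q − 3 ⇒ q = 5/27.

5/27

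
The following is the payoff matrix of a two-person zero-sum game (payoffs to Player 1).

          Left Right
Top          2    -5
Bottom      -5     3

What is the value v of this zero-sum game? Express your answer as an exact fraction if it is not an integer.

Row minima: Top → -5, Bottom → -5; maximin = -5.
Column maxima: Left → 2, Right → 3; minimax = 2.
-5 ≠ 2, so there is no saddle point; optimal play is mixed.
Let Player 1 play Top with probability p. Expected payoff against Left: 2p + (-5)(1−p) = 7p − 5; against Right: (-5)p + 3(1−p) = −8p + 3.
Setting these equal: 7p − 5 = −8p + 3 ⇒ 15p = 8 ⇒ p = 8/15, and the value is (7)·(8/15) − 5 = -19/15.
For Player 2: with q = P(Left), equating Top's and Bottom's payoffs gives 7q − 5 = −8q + 3 ⇒ q = 8/15.

-19/15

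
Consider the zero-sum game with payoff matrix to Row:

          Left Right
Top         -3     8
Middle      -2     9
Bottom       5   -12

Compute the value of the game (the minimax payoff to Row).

Row minima: Top → -3, Middle → -2, Bottom → -12; maximin = -2.
Column maxima: Left → 5, Right → 9; minimax = 5.
-2 ≠ 5, so there is no saddle point; optimal play is mixed.
Top is strictly dominated by Middle, so Row never plays it.
On the remaining 2×2 (Middle, Bottom vs Left, Right):
Let Row play Middle with probability p. Expected payoff against Left: (-2)p + 5(1−p) = −7p + 5; against Right: 9p + (-12)(1−p) = 21p − 12.
Setting these equal: −7p + 5 = 21p − 12 ⇒ −28p = -17 ⇒ p = 17/28, and the value is (-7)·(17/28) + 5 = 3/4.
For Column: with q = P(Left), equating Middle's and Bottom's payoffs gives −11q + 9 = 17q − 12 ⇒ q = 3/4.

3/4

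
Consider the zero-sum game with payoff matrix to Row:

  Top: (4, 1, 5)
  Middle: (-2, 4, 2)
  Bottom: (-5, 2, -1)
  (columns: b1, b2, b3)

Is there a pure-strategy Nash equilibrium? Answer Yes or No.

No

Row minima: Top → 1, Middle → -2, Bottom → -5; maximin = 1.
Column maxima: b1 → 4, b2 → 4, b3 → 5; minimax = 4.
1 ≠ 4, so no pure-strategy equilibrium exists.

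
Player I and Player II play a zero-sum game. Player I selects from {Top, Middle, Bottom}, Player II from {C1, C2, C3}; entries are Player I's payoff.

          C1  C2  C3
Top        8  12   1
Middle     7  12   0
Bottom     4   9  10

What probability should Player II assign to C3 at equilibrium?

4/13

Row minima: Top → 1, Middle → 0, Bottom → 4; maximin = 4.
Column maxima: C1 → 8, C2 → 12, C3 → 10; minimax = 8.
4 ≠ 8, so there is no saddle point; optimal play is mixed.
C2 is strictly dominated by C1 (it gives Player I strictly more in every row), so Player II never plays it.
With C2 eliminated, Middle is strictly dominated by Top (Top gives Player I strictly more in every remaining column), so Player I never plays it.
On the remaining 2×2 (Top, Bottom vs C1, C3):
Let Player I play Top with probability p. Expected payoff against C1: 8p + 4(1−p) = 4p + 4; against C3: 1p + 10(1−p) = −9p + 10.
Setting these equal: 4p + 4 = −9p + 10 ⇒ 13p = 6 ⇒ p = 6/13, and the value is (4)·(6/13) + 4 = 76/13.
For Player II: with q = P(C1), equating Top's and Bottom's payoffs gives 7q + 1 = −6q + 10 ⇒ q = 9/13.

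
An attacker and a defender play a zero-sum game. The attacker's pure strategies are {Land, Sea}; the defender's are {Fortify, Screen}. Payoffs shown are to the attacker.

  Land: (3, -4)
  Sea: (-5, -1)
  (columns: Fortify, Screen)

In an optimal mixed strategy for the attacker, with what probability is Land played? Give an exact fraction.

4/11

Row minima: Land → -4, Sea → -5; maximin = -4.
Column maxima: Fortify → 3, Screen → -1; minimax = -1.
-4 ≠ -1, so there is no saddle point; optimal play is mixed.
Let the attacker play Land with probability p. Expected payoff against Fortify: 3p + (-5)(1−p) = 8p − 5; against Screen: (-4)p + (-1)(1−p) = −3p − 1.
Setting these equal: 8p − 5 = −3p − 1 ⇒ 11p = 4 ⇒ p = 4/11, and the value is (8)·(4/11) − 5 = -23/11.
For the defender: with q = P(Fortify), equating Land's and Sea's payoffs gives 7q − 4 = −4q − 1 ⇒ q = 3/11.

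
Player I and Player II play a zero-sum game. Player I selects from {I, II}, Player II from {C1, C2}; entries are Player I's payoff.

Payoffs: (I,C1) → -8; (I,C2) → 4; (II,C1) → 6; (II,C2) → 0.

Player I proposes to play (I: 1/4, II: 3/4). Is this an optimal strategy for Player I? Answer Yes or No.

No

Against C1 this mix gives (1/4)·(-8) + (3/4)·6 = 5/2.
Against C2 this mix gives (1/4)·4 + (3/4)·0 = 1.
Player II will play C2, holding Player I to 1. Shifting weight toward the row that does better against C2 would raise this floor (the equalizing mix achieves 4/3 against both C2 and C1), so the proposed strategy is not optimal.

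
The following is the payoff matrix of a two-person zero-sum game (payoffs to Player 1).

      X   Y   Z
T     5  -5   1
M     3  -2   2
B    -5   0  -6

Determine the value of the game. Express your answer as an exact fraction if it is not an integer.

Row minima: T → -5, M → -2, B → -6; maximin = -2.
Column maxima: X → 5, Y → 0, Z → 2; minimax = 0.
-2 ≠ 0, so there is no saddle point; optimal play is mixed.
X is strictly dominated by Z (it gives Player 1 strictly more in every row), so Player 2 never plays it.
With X eliminated, T is strictly dominated by M (M gives Player 1 strictly more in every remaining column), so Player 1 never plays it.
On the remaining 2×2 (M, B vs Y, Z):
Let Player 1 play M with probability p. Expected payoff against Y: (-2)p + 0(1−p) = −2p; against Z: 2p + (-6)(1−p) = 8p − 6.
Setting these equal: −2p = 8p − 6 ⇒ −10p = -6 ⇒ p = 3/5, and the value is (-2)·(3/5) = -6/5.
For Player 2: with q = P(Y), equating M's and B's payoffs gives −4q + 2 = 6q − 6 ⇒ q = 4/5.

-6/5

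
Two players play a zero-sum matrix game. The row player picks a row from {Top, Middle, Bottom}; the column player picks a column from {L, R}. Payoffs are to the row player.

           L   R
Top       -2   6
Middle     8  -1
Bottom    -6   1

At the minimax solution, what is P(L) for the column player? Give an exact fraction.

7/17

Row minima: Top → -2, Middle → -1, Bottom → -6; maximin = -1.
Column maxima: L → 8, R → 6; minimax = 6.
-1 ≠ 6, so there is no saddle point; optimal play is mixed.
Bottom is strictly dominated by Top, so the row player never plays it.
On the remaining 2×2 (Top, Middle vs L, R):
Let the row player play Top with probability p. Expected payoff against L: (-2)p + 8(1−p) = −10p + 8; against R: 6p + (-1)(1−p) = 7p − 1.
Setting these equal: −10p + 8 = 7p − 1 ⇒ −17p = -9 ⇒ p = 9/17, and the value is (-10)·(9/17) + 8 = 46/17.
For the column player: with q = P(L), equating Top's and Middle's payoffs gives −8q + 6 = 9q − 1 ⇒ q = 7/17.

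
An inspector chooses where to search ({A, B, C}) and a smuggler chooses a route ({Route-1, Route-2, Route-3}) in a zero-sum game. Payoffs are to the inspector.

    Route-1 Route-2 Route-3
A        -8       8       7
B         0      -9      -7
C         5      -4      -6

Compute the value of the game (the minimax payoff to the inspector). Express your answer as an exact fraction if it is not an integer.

-1/2

Row minima: A → -8, B → -9, C → -6; maximin = -6.
Column maxima: Route-1 → 5, Route-2 → 8, Route-3 → 7; minimax = 5.
-6 ≠ 5, so there is no saddle point; optimal play is mixed.
B is strictly dominated by C, so the inspector never plays it.
With B eliminated, Route-2 is strictly dominated by Route-3 (it gives the inspector strictly more in every remaining row), so the smuggler never plays it.
On the remaining 2×2 (A, C vs Route-1, Route-3):
Let the inspector play A with probability p. Expected payoff against Route-1: (-8)p + 5(1−p) = −13p + 5; against Route-3: 7p + (-6)(1−p) = 13p − 6.
Setting these equal: −13p + 5 = 13p − 6 ⇒ −26p = -11 ⇒ p = 11/26, and the value is (-13)·(11/26) + 5 = -1/2.
For the smuggler: with q = P(Route-1), equating A's and C's payoffs gives −15q + 7 = 11q − 6 ⇒ q = 1/2.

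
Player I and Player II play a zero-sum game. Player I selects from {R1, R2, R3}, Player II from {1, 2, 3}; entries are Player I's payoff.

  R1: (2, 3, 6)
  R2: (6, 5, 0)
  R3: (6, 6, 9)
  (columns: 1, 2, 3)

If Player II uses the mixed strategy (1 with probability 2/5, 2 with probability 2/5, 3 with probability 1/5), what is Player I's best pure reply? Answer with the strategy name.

R3

Expected payoff of R1: (2/5)·2 + (2/5)·3 + (1/5)·6 = 16/5.
Expected payoff of R2: (2/5)·6 + (2/5)·5 + (1/5)·0 = 22/5.
Expected payoff of R3: (2/5)·6 + (2/5)·6 + (1/5)·9 = 33/5.
The largest is 33/5, so Player I's best response is R3.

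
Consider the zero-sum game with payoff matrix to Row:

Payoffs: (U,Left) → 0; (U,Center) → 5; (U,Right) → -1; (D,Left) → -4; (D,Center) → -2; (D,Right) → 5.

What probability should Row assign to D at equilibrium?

1/10

Row minima: U → -1, D → -4; maximin = -1.
Column maxima: Left → 0, Center → 5, Right → 5; minimax = 0.
-1 ≠ 0, so there is no saddle point; optimal play is mixed.
Center is strictly dominated by Left (it gives Row strictly more in every row), so Column never plays it.
On the remaining 2×2 (U, D vs Left, Right):
Let Row play U with probability p. Expected payoff against Left: 0p + (-4)(1−p) = 4p − 4; against Right: (-1)p + 5(1−p) = −6p + 5.
Setting these equal: 4p − 4 = −6p + 5 ⇒ 10p = 9 ⇒ p = 9/10, and the value is (4)·(9/10) − 4 = -2/5.
For Column: with q = P(Left), equating U's and D's payoffs gives q − 1 = −9q + 5 ⇒ q = 3/5.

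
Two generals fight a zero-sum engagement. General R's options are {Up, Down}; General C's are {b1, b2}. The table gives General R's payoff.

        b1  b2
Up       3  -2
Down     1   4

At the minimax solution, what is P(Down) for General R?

Row minima: Up → -2, Down → 1; maximin = 1.
Column maxima: b1 → 3, b2 → 4; minimax = 3.
1 ≠ 3, so there is no saddle point; optimal play is mixed.
Let General R play Up with probability p. Expected payoff against b1: 3p + 1(1−p) = 2p + 1; against b2: (-2)p + 4(1−p) = −6p + 4.
Setting these equal: 2p + 1 = −6p + 4 ⇒ 8p = 3 ⇒ p = 3/8, and the value is (2)·(3/8) + 1 = 7/4.
For General C: with q = P(b1), equating Up's and Down's payoffs gives 5q − 2 = −3q + 4 ⇒ q = 3/4.

5/8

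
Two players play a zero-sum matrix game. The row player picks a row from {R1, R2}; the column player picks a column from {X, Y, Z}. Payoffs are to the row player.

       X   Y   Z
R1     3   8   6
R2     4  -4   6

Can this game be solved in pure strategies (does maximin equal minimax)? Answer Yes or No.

No

Row minima: R1 → 3, R2 → -4; maximin = 3.
Column maxima: X → 4, Y → 8, Z → 6; minimax = 4.
3 ≠ 4, so no pure-strategy equilibrium exists.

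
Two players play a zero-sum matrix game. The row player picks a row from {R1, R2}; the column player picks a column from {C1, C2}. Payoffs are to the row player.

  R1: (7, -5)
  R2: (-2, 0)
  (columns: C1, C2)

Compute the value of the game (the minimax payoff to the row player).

Row minima: R1 → -5, R2 → -2; maximin = -2.
Column maxima: C1 → 7, C2 → 0; minimax = 0.
-2 ≠ 0, so there is no saddle point; optimal play is mixed.
Let the row player play R1 with probability p. Expected payoff against C1: 7p + (-2)(1−p) = 9p − 2; against C2: (-5)p + 0(1−p) = −5p.
Setting these equal: 9p − 2 = −5p ⇒ 14p = 2 ⇒ p = 1/7, and the value is (9)·(1/7) − 2 = -5/7.
For the column player: with q = P(C1), equating R1's and R2's payoffs gives 12q − 5 = −2q ⇒ q = 5/14.

-5/7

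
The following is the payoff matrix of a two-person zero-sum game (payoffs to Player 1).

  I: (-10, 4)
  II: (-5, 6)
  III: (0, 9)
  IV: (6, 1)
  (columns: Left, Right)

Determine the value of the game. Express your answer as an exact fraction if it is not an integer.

Row minima: I → -10, II → -5, III → 0, IV → 1; maximin = 1.
Column maxima: Left → 6, Right → 9; minimax = 6.
1 ≠ 6, so there is no saddle point; optimal play is mixed.
I is strictly dominated by II, so Player 1 never plays it.
II is strictly dominated by III, so Player 1 never plays it.
On the remaining 2×2 (III, IV vs Left, Right):
Let Player 1 play III with probability p. Expected payoff against Left: 0p + 6(1−p) = −6p + 6; against Right: 9p + 1(1−p) = 8p + 1.
Setting these equal: −6p + 6 = 8p + 1 ⇒ −14p = -5 ⇒ p = 5/14, and the value is (-6)·(5/14) + 6 = 27/7.
For Player 2: with q = P(Left), equating III's and IV's payoffs gives −9q + 9 = 5q + 1 ⇒ q = 4/7.

27/7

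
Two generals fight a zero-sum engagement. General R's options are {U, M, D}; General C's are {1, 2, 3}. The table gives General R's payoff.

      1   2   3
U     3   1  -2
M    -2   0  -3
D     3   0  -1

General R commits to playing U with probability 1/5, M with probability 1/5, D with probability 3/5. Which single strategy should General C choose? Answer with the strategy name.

If General C plays 1, General R's expected payoff is (1/5)·3 + (1/5)·(-2) + (3/5)·3 = 2.
If General C plays 2, General R's expected payoff is (1/5)·1 + (1/5)·0 + (3/5)·0 = 1/5.
If General C plays 3, General R's expected payoff is (1/5)·(-2) + (1/5)·(-3) + (3/5)·(-1) = -8/5.
General C minimizes General R's payoff; the smallest is -8/5, so the best response is 3.

3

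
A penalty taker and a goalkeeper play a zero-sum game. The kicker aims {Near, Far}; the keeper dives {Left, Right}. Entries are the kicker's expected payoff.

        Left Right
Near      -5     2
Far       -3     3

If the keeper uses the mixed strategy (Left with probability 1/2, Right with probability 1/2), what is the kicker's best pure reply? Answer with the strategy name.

Far

Expected payoff of Near: (1/2)·(-5) + (1/2)·2 = -3/2.
Expected payoff of Far: (1/2)·(-3) + (1/2)·3 = 0.
The largest is 0, so the kicker's best response is Far.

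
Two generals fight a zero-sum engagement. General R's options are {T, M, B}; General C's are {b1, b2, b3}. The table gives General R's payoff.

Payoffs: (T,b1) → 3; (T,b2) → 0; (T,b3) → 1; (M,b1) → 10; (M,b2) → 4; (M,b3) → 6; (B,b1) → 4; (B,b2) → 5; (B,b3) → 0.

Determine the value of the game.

Row minima: T → 0, M → 4, B → 0; maximin = 4.
Column maxima: b1 → 10, b2 → 5, b3 → 6; minimax = 5.
4 ≠ 5, so there is no saddle point; optimal play is mixed.
T is strictly dominated by M, so General R never plays it.
b1 is strictly dominated by b3 (it gives General R strictly more in every row), so General C never plays it.
On the remaining 2×2 (M, B vs b2, b3):
Let General R play M with probability p. Expected payoff against b2: 4p + 5(1−p) = −p + 5; against b3: 6p + 0(1−p) = 6p.
Setting these equal: −p + 5 = 6p ⇒ −7p = -5 ⇒ p = 5/7, and the value is (-1)·(5/7) + 5 = 30/7.
For General C: with q = P(b2), equating M's and B's payoffs gives −2q + 6 = 5q ⇒ q = 6/7.

30/7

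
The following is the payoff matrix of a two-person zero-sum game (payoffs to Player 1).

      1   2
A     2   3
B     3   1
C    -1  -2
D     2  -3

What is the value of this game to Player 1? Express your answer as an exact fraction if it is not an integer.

7/3

Row minima: A → 2, B → 1, C → -2, D → -3; maximin = 2.
Column maxima: 1 → 3, 2 → 3; minimax = 3.
2 ≠ 3, so there is no saddle point; optimal play is mixed.
C is strictly dominated by A, so Player 1 never plays it.
D is strictly dominated by B, so Player 1 never plays it.
On the remaining 2×2 (A, B vs 1, 2):
Let Player 1 play A with probability p. Expected payoff against 1: 2p + 3(1−p) = −p + 3; against 2: 3p + 1(1−p) = 2p + 1.
Setting these equal: −p + 3 = 2p + 1 ⇒ −3p = -2 ⇒ p = 2/3, and the value is (-1)·(2/3) + 3 = 7/3.
For Player 2: with q = P(1), equating A's and B's payoffs gives −q + 3 = 2q + 1 ⇒ q = 2/3.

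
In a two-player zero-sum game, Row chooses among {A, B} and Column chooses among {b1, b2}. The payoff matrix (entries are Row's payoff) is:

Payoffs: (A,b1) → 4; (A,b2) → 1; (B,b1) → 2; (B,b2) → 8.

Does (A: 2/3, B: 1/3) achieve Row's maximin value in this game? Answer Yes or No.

Yes

Against b1 this mix gives (2/3)·4 + (1/3)·2 = 10/3.
Against b2 this mix gives (2/3)·1 + (1/3)·8 = 10/3.
All of Column's active replies (b1, b2) yield 10/3, and no column does worse for Row. The mix makes Column indifferent and guarantees 10/3, so it is optimal.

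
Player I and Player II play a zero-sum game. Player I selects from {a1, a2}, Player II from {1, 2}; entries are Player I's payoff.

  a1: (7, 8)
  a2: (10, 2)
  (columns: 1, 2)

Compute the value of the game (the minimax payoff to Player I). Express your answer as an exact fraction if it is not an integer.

22/3

Row minima: a1 → 7, a2 → 2; maximin = 7.
Column maxima: 1 → 10, 2 → 8; minimax = 8.
7 ≠ 8, so there is no saddle point; optimal play is mixed.
Let Player I play a1 with probability p. Expected payoff against 1: 7p + 10(1−p) = −3p + 10; against 2: 8p + 2(1−p) = 6p + 2.
Setting these equal: −3p + 10 = 6p + 2 ⇒ −9p = -8 ⇒ p = 8/9, and the value is (-3)·(8/9) + 10 = 22/3.
For Player II: with q = P(1), equating a1's and a2's payoffs gives −q + 8 = 8q + 2 ⇒ q = 2/3.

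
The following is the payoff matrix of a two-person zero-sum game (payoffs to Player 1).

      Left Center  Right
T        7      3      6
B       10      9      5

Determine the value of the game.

39/7

Row minima: T → 3, B → 5; maximin = 5.
Column maxima: Left → 10, Center → 9, Right → 6; minimax = 6.
5 ≠ 6, so there is no saddle point; optimal play is mixed.
Left is strictly dominated by Center (it gives Player 1 strictly more in every row), so Player 2 never plays it.
On the remaining 2×2 (T, B vs Center, Right):
Let Player 1 play T with probability p. Expected payoff against Center: 3p + 9(1−p) = −6p + 9; against Right: 6p + 5(1−p) = p + 5.
Setting these equal: −6p + 9 = p + 5 ⇒ −7p = -4 ⇒ p = 4/7, and the value is (-6)·(4/7) + 9 = 39/7.
For Player 2: with q = P(Center), equating T's and B's payoffs gives −3q + 6 = 4q + 5 ⇒ q = 1/7.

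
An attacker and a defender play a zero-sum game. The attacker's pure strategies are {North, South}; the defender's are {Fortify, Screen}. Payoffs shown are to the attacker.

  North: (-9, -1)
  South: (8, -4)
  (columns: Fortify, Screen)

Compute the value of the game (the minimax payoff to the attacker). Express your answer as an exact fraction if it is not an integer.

-11/5

Row minima: North → -9, South → -4; maximin = -4.
Column maxima: Fortify → 8, Screen → -1; minimax = -1.
-4 ≠ -1, so there is no saddle point; optimal play is mixed.
Let the attacker play North with probability p. Expected payoff against Fortify: (-9)p + 8(1−p) = −17p + 8; against Screen: (-1)p + (-4)(1−p) = 3p − 4.
Setting these equal: −17p + 8 = 3p − 4 ⇒ −20p = -12 ⇒ p = 3/5, and the value is (-17)·(3/5) + 8 = -11/5.
For the defender: with q = P(Fortify), equating North's and South's payoffs gives −8q − 1 = 12q − 4 ⇒ q = 3/20.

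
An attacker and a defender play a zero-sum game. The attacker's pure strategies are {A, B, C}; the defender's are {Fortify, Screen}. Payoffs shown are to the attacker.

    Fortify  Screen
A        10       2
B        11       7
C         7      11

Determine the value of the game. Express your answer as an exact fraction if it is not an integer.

Row minima: A → 2, B → 7, C → 7; maximin = 7.
Column maxima: Fortify → 11, Screen → 11; minimax = 11.
7 ≠ 11, so there is no saddle point; optimal play is mixed.
A is strictly dominated by B, so the attacker never plays it.
On the remaining 2×2 (B, C vs Fortify, Screen):
Let the attacker play B with probability p. Expected payoff against Fortify: 11p + 7(1−p) = 4p + 7; against Screen: 7p + 11(1−p) = −4p + 11.
Setting these equal: 4p + 7 = −4p + 11 ⇒ 8p = 4 ⇒ p = 1/2, and the value is (4)·(1/2) + 7 = 9.
For the defender: with q = P(Fortify), equating B's and C's payoffs gives 4q + 7 = −4q + 11 ⇒ q = 1/2.

9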